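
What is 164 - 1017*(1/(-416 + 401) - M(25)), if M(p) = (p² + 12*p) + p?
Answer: 4831909/5 ≈ 9.6638e+5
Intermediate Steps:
M(p) = p² + 13*p
164 - 1017*(1/(-416 + 401) - M(25)) = 164 - 1017*(1/(-416 + 401) - 25*(13 + 25)) = 164 - 1017*(1/(-15) - 25*38) = 164 - 1017*(-1/15 - 1*950) = 164 - 1017*(-1/15 - 950) = 164 - 1017*(-14251/15) = 164 + 4831089/5 = 4831909/5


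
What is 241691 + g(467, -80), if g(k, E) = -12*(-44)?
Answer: 242219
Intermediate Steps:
g(k, E) = 528
241691 + g(467, -80) = 241691 + 528 = 242219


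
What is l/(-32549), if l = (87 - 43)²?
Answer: -16/269 ≈ -0.059480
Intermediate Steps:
l = 1936 (l = 44² = 1936)
l/(-32549) = 1936/(-32549) = 1936*(-1/32549) = -16/269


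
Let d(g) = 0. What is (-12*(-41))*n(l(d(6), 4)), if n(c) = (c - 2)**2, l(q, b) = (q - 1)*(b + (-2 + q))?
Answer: 7872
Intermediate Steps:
l(q, b) = (-1 + q)*(-2 + b + q)
n(c) = (-2 + c)**2
(-12*(-41))*n(l(d(6), 4)) = (-12*(-41))*(-2 + (2 + 0**2 - 1*4 - 3*0 + 4*0))**2 = 492*(-2 + (2 + 0 - 4 + 0 + 0))**2 = 492*(-2 - 2)**2 = 492*(-4)**2 = 492*16 = 7872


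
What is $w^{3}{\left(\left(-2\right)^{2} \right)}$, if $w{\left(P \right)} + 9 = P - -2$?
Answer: $-27$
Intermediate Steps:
$w{\left(P \right)} = -7 + P$ ($w{\left(P \right)} = -9 + \left(P - -2\right) = -9 + \left(P + 2\right) = -9 + \left(2 + P\right) = -7 + P$)
$w^{3}{\left(\left(-2\right)^{2} \right)} = \left(-7 + \left(-2\right)^{2}\right)^{3} = \left(-7 + 4\right)^{3} = \left(-3\right)^{3} = -27$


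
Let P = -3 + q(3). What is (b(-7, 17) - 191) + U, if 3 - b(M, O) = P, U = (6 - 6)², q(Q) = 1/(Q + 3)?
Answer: -1111/6 ≈ -185.17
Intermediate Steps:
q(Q) = 1/(3 + Q)
P = -17/6 (P = -3 + 1/(3 + 3) = -3 + 1/6 = -3 + ⅙ = -17/6 ≈ -2.8333)
U = 0 (U = 0² = 0)
b(M, O) = 35/6 (b(M, O) = 3 - 1*(-17/6) = 3 + 17/6 = 35/6)
(b(-7, 17) - 191) + U = (35/6 - 191) + 0 = -1111/6 + 0 = -1111/6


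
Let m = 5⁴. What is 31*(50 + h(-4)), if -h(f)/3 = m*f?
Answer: 234050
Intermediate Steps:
m = 625
h(f) = -1875*f
31*(50 + h(-4)) = 31*(50 - 1875*(-4)) = 31*(50 + 7500) = 31*7550 = 234050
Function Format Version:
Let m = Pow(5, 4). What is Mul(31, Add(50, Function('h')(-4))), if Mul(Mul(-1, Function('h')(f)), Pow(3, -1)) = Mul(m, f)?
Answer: 234050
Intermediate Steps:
m = 625
Function('h')(f) = Mul(-1875, f) (Function('h')(f) = Mul(-3, Mul(625, f)) = Mul(-1875, f))
Mul(31, Add(50, Function('h')(-4))) = Mul(31, Add(50, Mul(-1875, -4))) = Mul(31, Add(50, 7500)) = Mul(31, 7550) = 234050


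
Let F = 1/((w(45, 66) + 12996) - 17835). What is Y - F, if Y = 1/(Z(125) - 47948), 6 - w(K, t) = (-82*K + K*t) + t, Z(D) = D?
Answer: 14548/66617439 ≈ 0.00021838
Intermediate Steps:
w(K, t) = 6 - t + 82*K - K*t (w(K, t) = 6 - ((-82*K + K*t) + t) = 6 - (t - 82*K + K*t) = 6 + (-t + 82*K - K*t) = 6 - t + 82*K - K*t)
Y = -1/47823 (Y = 1/(125 - 47948) = 1/(-47823) = -1/47823 ≈ -2.0910e-5)
F = -1/4179 (F = 1/(((6 - 1*66 + 82*45 - 1*45*66) + 12996) - 17835) = 1/(((6 - 66 + 3690 - 2970) + 12996) - 17835) = 1/((660 + 12996) - 17835) = 1/(13656 - 17835) = 1/(-4179) = -1/4179 ≈ -0.00023929)
Y - F = -1/47823 - 1*(-1/4179) = -1/47823 + 1/4179 = 14548/66617439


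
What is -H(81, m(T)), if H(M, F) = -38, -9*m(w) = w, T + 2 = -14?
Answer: 38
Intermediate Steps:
T = -16 (T = -2 - 14 = -16)
m(w) = -w/9
-H(81, m(T)) = -1*(-38) = 38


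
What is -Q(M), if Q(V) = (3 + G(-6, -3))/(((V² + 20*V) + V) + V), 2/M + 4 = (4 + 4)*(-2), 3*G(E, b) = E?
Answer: 100/219 ≈ 0.45662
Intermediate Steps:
G(E, b) = E/3
M = -⅒ (M = 2/(-4 + (4 + 4)*(-2)) = 2/(-4 + 8*(-2)) = 2/(-4 - 16) = 2/(-20) = 2*(-1/20) = -⅒ ≈ -0.10000)
Q(V) = 1/(V² + 22*V) (Q(V) = (3 + (⅓)*(-6))/(((V² + 20*V) + V) + V) = (3 - 2)/((V² + 21*V) + V) = 1/(V² + 22*V))
-Q(M) = -1/((-⅒)*(22 - ⅒)) = -(-10)/219/10 = -(-10)*10/219 = -1*(-100/219) = 100/219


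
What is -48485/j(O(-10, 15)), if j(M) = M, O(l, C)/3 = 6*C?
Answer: -9697/54 ≈ -179.57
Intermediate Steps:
O(l, C) = 18*C (O(l, C) = 3*(6*C) = 18*C)
-48485/j(O(-10, 15)) = -48485/(18*15) = -48485/270 = -48485*1/270 = -9697/54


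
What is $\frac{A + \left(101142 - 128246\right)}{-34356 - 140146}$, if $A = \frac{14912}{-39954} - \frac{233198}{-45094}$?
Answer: $\frac{1743722993255}{11228491208334} \approx 0.15529$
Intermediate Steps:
$A = \frac{308741113}{64345917}$ ($A = 14912 \left(- \frac{1}{39954}\right) - - \frac{16657}{3221} = - \frac{7456}{19977} + \frac{16657}{3221} = \frac{308741113}{64345917} \approx 4.7981$)
$\frac{A + \left(101142 - 128246\right)}{-34356 - 140146} = \frac{\frac{308741113}{64345917} + \left(101142 - 128246\right)}{-34356 - 140146} = \frac{\frac{308741113}{64345917} - 27104}{-174502} = \left(- \frac{1743722993255}{64345917}\right) \left(- \frac{1}{174502}\right) = \frac{1743722993255}{11228491208334}$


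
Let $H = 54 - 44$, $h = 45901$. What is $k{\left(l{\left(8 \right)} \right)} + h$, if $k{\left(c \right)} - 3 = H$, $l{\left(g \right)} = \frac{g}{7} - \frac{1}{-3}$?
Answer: $45914$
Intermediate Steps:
$l{\left(g \right)} = \frac{1}{3} + \frac{g}{7}$ ($l{\left(g \right)} = g \frac{1}{7} - - \frac{1}{3} = \frac{g}{7} + \frac{1}{3} = \frac{1}{3} + \frac{g}{7}$)
$H = 10$ ($H = 54 - 44 = 10$)
$k{\left(c \right)} = 13$ ($k{\left(c \right)} = 3 + 10 = 13$)
$k{\left(l{\left(8 \right)} \right)} + h = 13 + 45901 = 45914$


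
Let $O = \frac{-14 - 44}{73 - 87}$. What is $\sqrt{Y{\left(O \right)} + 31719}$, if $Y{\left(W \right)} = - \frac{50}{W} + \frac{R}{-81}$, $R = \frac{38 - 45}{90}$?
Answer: $\frac{\sqrt{1943917122970}}{7830} \approx 178.06$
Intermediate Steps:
$R = - \frac{7}{90}$ ($R = \left(38 - 45\right) \frac{1}{90} = \left(-7\right) \frac{1}{90} = - \frac{7}{90} \approx -0.077778$)
$O = \frac{29}{7}$ ($O = - \frac{58}{-14} = \left(-58\right) \left(- \frac{1}{14}\right) = \frac{29}{7} \approx 4.1429$)
$Y{\left(W \right)} = \frac{7}{7290} - \frac{50}{W}$ ($Y{\left(W \right)} = - \frac{50}{W} - \frac{7}{90 \left(-81\right)} = - \frac{50}{W} - - \frac{7}{7290} = - \frac{50}{W} + \frac{7}{7290} = \frac{7}{7290} - \frac{50}{W}$)
$\sqrt{Y{\left(O \right)} + 31719} = \sqrt{\left(\frac{7}{7290} - \frac{50}{\frac{29}{7}}\right) + 31719} = \sqrt{\left(\frac{7}{7290} - \frac{350}{29}\right) + 31719} = \sqrt{- \frac{2551297}{211410} + 31719} = \sqrt{\frac{6703162493}{211410}} = \frac{\sqrt{1943917122970}}{7830}$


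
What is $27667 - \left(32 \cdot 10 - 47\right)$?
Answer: $27394$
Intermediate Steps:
$27667 - \left(32 \cdot 10 - 47\right) = 27667 - \left(320 - 47\right) = 27667 - 273 = 27394$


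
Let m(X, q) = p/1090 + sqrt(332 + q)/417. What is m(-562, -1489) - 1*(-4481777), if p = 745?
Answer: 977027535/218 + I*sqrt(1157)/417 ≈ 4.4818e+6 + 0.08157*I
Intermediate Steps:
m(X, q) = 149/218 + sqrt(332 + q)/417 (m(X, q) = 745/1090 + sqrt(332 + q)/417 = 745*(1/1090) + sqrt(332 + q)*(1/417) = 149/218 + sqrt(332 + q)/417)
m(-562, -1489) - 1*(-4481777) = (149/218 + sqrt(332 - 1489)/417) - 1*(-4481777) = (149/218 + sqrt(-1157)/417) + 4481777 = (149/218 + (I*sqrt(1157))/417) + 4481777 = (149/218 + I*sqrt(1157)/417) + 4481777 = 977027535/218 + I*sqrt(1157)/417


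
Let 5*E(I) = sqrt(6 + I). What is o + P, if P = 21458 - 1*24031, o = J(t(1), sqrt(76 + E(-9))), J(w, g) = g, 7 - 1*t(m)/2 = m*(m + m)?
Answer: -2573 + sqrt(1900 + 5*I*sqrt(3))/5 ≈ -2564.3 + 0.019868*I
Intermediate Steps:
E(I) = sqrt(6 + I)/5
t(m) = 14 - 4*m**2 (t(m) = 14 - 2*m*(m + m) = 14 - 2*m*2*m = 14 - 4*m**2)
o = sqrt(76 + I*sqrt(3)/5) (o = sqrt(76 + sqrt(6 - 9)/5) = sqrt(76 + sqrt(-3)/5) = sqrt(76 + (I*sqrt(3))/5) = sqrt(76 + I*sqrt(3)/5) ≈ 8.7178 + 0.01987*I)
P = -2573 (P = 21458 - 24031 = -2573)
o + P = sqrt(1900 + 5*I*sqrt(3))/5 - 2573 = -2573 + sqrt(1900 + 5*I*sqrt(3))/5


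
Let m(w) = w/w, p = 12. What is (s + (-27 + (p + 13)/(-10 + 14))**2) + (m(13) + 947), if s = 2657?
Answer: 64569/16 ≈ 4035.6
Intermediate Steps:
m(w) = 1
(s + (-27 + (p + 13)/(-10 + 14))**2) + (m(13) + 947) = (2657 + (-27 + (12 + 13)/(-10 + 14))**2) + (1 + 947) = (2657 + (-27 + 25/4)**2) + 948 = (2657 + (-83/4)**2) + 948 = (2657 + 6889/16) + 948 = 49401/16 + 948 = 64569/16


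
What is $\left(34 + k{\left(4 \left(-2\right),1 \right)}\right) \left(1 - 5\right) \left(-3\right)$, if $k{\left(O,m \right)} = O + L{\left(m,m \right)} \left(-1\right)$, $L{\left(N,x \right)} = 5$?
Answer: $252$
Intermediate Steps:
$k{\left(O,m \right)} = -5 + O$ ($k{\left(O,m \right)} = O + 5 \left(-1\right) = O - 5 = -5 + O$)
$\left(34 + k{\left(4 \left(-2\right),1 \right)}\right) \left(1 - 5\right) \left(-3\right) = \left(34 + \left(-5 + 4 \left(-2\right)\right)\right) \left(1 - 5\right) \left(-3\right) = \left(34 - 13\right) \left(\left(-4\right) \left(-3\right)\right) = \left(34 - 13\right) 12 = 21 \cdot 12 = 252$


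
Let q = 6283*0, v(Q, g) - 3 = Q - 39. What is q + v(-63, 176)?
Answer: -99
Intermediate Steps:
v(Q, g) = -36 + Q (v(Q, g) = 3 + (Q - 39) = 3 + (-39 + Q) = -36 + Q)
q = 0
q + v(-63, 176) = 0 + (-36 - 63) = 0 - 99 = -99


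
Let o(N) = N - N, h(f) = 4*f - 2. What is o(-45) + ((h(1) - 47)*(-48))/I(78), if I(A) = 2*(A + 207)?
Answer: 72/19 ≈ 3.7895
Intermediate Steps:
h(f) = -2 + 4*f
I(A) = 414 + 2*A (I(A) = 2*(207 + A) = 414 + 2*A)
o(N) = 0
o(-45) + ((h(1) - 47)*(-48))/I(78) = 0 + (((-2 + 4*1) - 47)*(-48))/(414 + 2*78) = 0 + (((-2 + 4) - 47)*(-48))/(414 + 156) = 0 + ((2 - 47)*(-48))/570 = 0 - 45*(-48)*(1/570) = 0 + 2160*(1/570) = 0 + 72/19 = 72/19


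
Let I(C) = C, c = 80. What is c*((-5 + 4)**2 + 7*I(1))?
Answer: 640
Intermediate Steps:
c*((-5 + 4)**2 + 7*I(1)) = 80*((-5 + 4)**2 + 7*1) = 80*((-1)**2 + 7) = 80*(1 + 7) = 80*8 = 640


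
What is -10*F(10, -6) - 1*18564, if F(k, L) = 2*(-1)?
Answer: -18544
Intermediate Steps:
F(k, L) = -2
-10*F(10, -6) - 1*18564 = -10*(-2) - 1*18564 = 20 - 18564 = -18544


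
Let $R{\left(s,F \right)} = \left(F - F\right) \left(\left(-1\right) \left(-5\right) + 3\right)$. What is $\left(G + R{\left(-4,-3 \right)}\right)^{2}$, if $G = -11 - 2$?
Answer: $169$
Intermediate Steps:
$G = -13$ ($G = -11 - 2 = -13$)
$R{\left(s,F \right)} = 0$ ($R{\left(s,F \right)} = 0 \left(5 + 3\right) = 0 \cdot 8 = 0$)
$\left(G + R{\left(-4,-3 \right)}\right)^{2} = \left(-13 + 0\right)^{2} = \left(-13\right)^{2} = 169$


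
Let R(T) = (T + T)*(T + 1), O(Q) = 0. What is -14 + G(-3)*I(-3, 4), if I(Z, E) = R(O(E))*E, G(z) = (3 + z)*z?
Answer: -14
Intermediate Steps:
G(z) = z*(3 + z)
R(T) = 2*T*(1 + T) (R(T) = (2*T)*(1 + T) = 2*T*(1 + T))
I(Z, E) = 0 (I(Z, E) = (2*0*(1 + 0))*E = (2*0*1)*E = 0*E = 0)
-14 + G(-3)*I(-3, 4) = -14 - 3*(3 - 3)*0 = -14 - 3*0*0 = -14 + 0*0 = -14 + 0 = -14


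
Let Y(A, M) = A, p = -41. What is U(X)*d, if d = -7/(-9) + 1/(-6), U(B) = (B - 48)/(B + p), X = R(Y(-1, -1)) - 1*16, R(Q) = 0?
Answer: 352/513 ≈ 0.68616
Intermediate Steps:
X = -16 (X = 0 - 1*16 = 0 - 16 = -16)
U(B) = (-48 + B)/(-41 + B) (U(B) = (B - 48)/(B - 41) = (-48 + B)/(-41 + B))
d = 11/18 (d = -7*(-⅑) + 1*(-⅙) = 7/9 - ⅙ = 11/18 ≈ 0.61111)
U(X)*d = ((-48 - 16)/(-41 - 16))*(11/18) = (-64/(-57))*(11/18) = -1/57*(-64)*(11/18) = (64/57)*(11/18) = 352/513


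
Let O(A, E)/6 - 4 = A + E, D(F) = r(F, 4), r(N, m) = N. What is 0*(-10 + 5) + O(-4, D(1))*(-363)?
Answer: -2178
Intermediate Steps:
D(F) = F
O(A, E) = 24 + 6*A + 6*E (O(A, E) = 24 + 6*(A + E) = 24 + (6*A + 6*E) = 24 + 6*A + 6*E)
0*(-10 + 5) + O(-4, D(1))*(-363) = 0*(-10 + 5) + (24 + 6*(-4) + 6*1)*(-363) = 0*(-5) + (24 - 24 + 6)*(-363) = 0 + 6*(-363) = 0 - 2178 = -2178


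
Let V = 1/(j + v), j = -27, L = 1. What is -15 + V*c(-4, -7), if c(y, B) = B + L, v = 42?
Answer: -77/5 ≈ -15.400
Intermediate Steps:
c(y, B) = 1 + B (c(y, B) = B + 1 = 1 + B)
V = 1/15 (V = 1/(-27 + 42) = 1/15 ≈ 0.066667)
-15 + V*c(-4, -7) = -15 + (1 - 7)/15 = -15 + (1/15)*(-6) = -15 - 2/5 = -77/5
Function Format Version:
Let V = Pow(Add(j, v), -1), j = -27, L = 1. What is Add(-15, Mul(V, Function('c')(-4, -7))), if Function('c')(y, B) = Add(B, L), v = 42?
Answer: Rational(-77, 5) ≈ -15.400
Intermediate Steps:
Function('c')(y, B) = Add(1, B) (Function('c')(y, B) = Add(B, 1) = Add(1, B))
V = Rational(1, 15) (V = Pow(Add(-27, 42), -1) = Pow(15, -1) = Rational(1, 15) ≈ 0.066667)
Add(-15, Mul(V, Function('c')(-4, -7))) = Add(-15, Mul(Rational(1, 15), Add(1, -7))) = Add(-15, Mul(Rational(1, 15), -6)) = Add(-15, Rational(-2, 5)) = Rational(-77, 5)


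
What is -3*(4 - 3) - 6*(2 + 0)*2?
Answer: -27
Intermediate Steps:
-3*(4 - 3) - 6*(2 + 0)*2 = -3*1 - 12*2 = -3 - 6*4 = -3 - 24 = -27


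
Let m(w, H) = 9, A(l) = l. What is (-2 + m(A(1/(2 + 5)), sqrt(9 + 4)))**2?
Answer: 49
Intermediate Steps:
(-2 + m(A(1/(2 + 5)), sqrt(9 + 4)))**2 = (-2 + 9)**2 = 7**2 = 49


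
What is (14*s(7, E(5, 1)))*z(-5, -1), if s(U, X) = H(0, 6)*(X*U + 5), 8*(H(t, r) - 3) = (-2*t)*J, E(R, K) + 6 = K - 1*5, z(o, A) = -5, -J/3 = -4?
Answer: 13650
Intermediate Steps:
J = 12 (J = -3*(-4) = 12)
E(R, K) = -11 + K (E(R, K) = -6 + (K - 1*5) = -6 + (K - 5) = -6 + (-5 + K) = -11 + K)
H(t, r) = 3 - 3*t (H(t, r) = 3 + (-2*t*12)/8 = 3 + (-24*t)/8 = 3 - 3*t)
s(U, X) = 15 + 3*U*X (s(U, X) = (3 - 3*0)*(X*U + 5) = (3 + 0)*(U*X + 5) = 3*(5 + U*X) = 15 + 3*U*X)
(14*s(7, E(5, 1)))*z(-5, -1) = (14*(15 + 3*7*(-11 + 1)))*(-5) = (14*(15 + 3*7*(-10)))*(-5) = (14*(15 - 210))*(-5) = (14*(-195))*(-5) = -2730*(-5) = 13650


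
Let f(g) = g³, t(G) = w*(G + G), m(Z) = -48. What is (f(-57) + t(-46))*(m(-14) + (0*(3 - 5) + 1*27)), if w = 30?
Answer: 3947013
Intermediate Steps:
t(G) = 60*G (t(G) = 30*(G + G) = 30*(2*G) = 60*G)
(f(-57) + t(-46))*(m(-14) + (0*(3 - 5) + 1*27)) = ((-57)³ + 60*(-46))*(-48 + (0*(3 - 5) + 1*27)) = (-185193 - 2760)*(-48 + (0*(-2) + 27)) = -187953*(-48 + (0 + 27)) = -187953*(-48 + 27) = -187953*(-21) = 3947013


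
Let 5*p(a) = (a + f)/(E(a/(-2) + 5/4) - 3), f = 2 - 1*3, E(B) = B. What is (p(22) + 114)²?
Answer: 93354244/7225 ≈ 12921.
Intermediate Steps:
f = -1 (f = 2 - 3 = -1)
p(a) = (-1 + a)/(5*(-7/4 - a/2)) (p(a) = ((a - 1)/((a/(-2) + 5/4) - 3))/5 = ((-1 + a)/((a*(-½) + 5*(¼)) - 3))/5 = ((-1 + a)/((-a/2 + 5/4) - 3))/5 = ((-1 + a)/((5/4 - a/2) - 3))/5 = ((-1 + a)/(-7/4 - a/2))/5 = (-1 + a)/(5*(-7/4 - a/2)))
(p(22) + 114)² = (4*(1 - 1*22)/(5*(7 + 2*22)) + 114)² = (4*(1 - 22)/(5*(7 + 44)) + 114)² = ((⅘)*(-21)/51 + 114)² = ((⅘)*(1/51)*(-21) + 114)² = (-28/85 + 114)² = (9662/85)² = 93354244/7225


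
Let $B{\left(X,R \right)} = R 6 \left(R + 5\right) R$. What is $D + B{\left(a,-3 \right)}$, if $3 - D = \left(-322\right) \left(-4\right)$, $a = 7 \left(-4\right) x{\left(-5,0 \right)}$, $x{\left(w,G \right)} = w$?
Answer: $-1177$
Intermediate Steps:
$a = 140$ ($a = 7 \left(-4\right) \left(-5\right) = \left(-28\right) \left(-5\right) = 140$)
$D = -1285$ ($D = 3 - \left(-322\right) \left(-4\right) = 3 - 1288 = -1285$)
$B{\left(X,R \right)} = 6 R^{2} \left(5 + R\right)$ ($B{\left(X,R \right)} = 6 R \left(5 + R\right) R = 6 R R \left(5 + R\right) = 6 R^{2} \left(5 + R\right)$)
$D + B{\left(a,-3 \right)} = -1285 + 6 \left(-3\right)^{2} \left(5 - 3\right) = -1285 + 6 \cdot 9 \cdot 2 = -1285 + 108 = -1177$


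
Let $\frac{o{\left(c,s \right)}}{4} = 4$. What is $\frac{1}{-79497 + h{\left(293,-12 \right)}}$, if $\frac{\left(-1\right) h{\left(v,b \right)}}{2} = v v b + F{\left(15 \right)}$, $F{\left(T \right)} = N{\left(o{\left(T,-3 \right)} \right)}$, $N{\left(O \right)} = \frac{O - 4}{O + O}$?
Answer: $\frac{4}{7923513} \approx 5.0483 \cdot 10^{-7}$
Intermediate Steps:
$o{\left(c,s \right)} = 16$ ($o{\left(c,s \right)} = 4 \cdot 4 = 16$)
$N{\left(O \right)} = \frac{-4 + O}{2 O}$
$F{\left(T \right)} = \frac{3}{8}$ ($F{\left(T \right)} = \frac{-4 + 16}{2 \cdot 16} = \frac{1}{2} \cdot \frac{1}{16} \cdot 12 = \frac{3}{8}$)
$h{\left(v,b \right)} = - \frac{3}{4} - 2 b v^{2}$ ($h{\left(v,b \right)} = - 2 \left(v v b + \frac{3}{8}\right) = - 2 \left(v^{2} b + \frac{3}{8}\right) = - 2 \left(b v^{2} + \frac{3}{8}\right) = - 2 \left(\frac{3}{8} + b v^{2}\right) = - \frac{3}{4} - 2 b v^{2}$)
$\frac{1}{-79497 + h{\left(293,-12 \right)}} = \frac{1}{-79497 - \left(\frac{3}{4} - 24 \cdot 293^{2}\right)} = \frac{1}{-79497 - \left(\frac{3}{4} - 2060376\right)} = \frac{1}{-79497 + \left(- \frac{3}{4} + 2060376\right)} = \frac{1}{-79497 + \frac{8241501}{4}} = \frac{1}{\frac{7923513}{4}} = \frac{4}{7923513}$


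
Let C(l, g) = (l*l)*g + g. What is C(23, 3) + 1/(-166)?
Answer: 263939/166 ≈ 1590.0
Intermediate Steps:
C(l, g) = g + g*l² (C(l, g) = l²*g + g = g*l² + g = g + g*l²)
C(23, 3) + 1/(-166) = 3*(1 + 23²) + 1/(-166) = 3*(1 + 529) - 1/166 = 3*530 - 1/166 = 1590 - 1/166 = 263939/166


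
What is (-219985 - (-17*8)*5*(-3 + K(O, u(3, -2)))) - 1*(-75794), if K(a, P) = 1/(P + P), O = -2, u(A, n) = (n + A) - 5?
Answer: -146316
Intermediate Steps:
u(A, n) = -5 + A + n (u(A, n) = (A + n) - 5 = -5 + A + n)
K(a, P) = 1/(2*P)
(-219985 - (-17*8)*5*(-3 + K(O, u(3, -2)))) - 1*(-75794) = (-219985 - (-17*8)*5*(-3 + 1/(2*(-5 + 3 - 2)))) - 1*(-75794) = (-219985 - (-136)*5*(-3 + (1/2)/(-4))) + 75794 = (-219985 - (-136)*5*(-3 + (1/2)*(-1/4))) + 75794 = (-219985 - (-136)*5*(-3 - 1/8)) + 75794 = (-219985 - (-136)*5*(-25/8)) + 75794 = (-219985 - (-136)*(-125)/8) + 75794 = (-219985 - 1*2125) + 75794 = (-219985 - 2125) + 75794 = -222110 + 75794 = -146316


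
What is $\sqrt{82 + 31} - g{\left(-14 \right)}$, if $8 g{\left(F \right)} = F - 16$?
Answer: $\frac{15}{4} + \sqrt{113} \approx 14.38$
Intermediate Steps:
$g{\left(F \right)} = -2 + \frac{F}{8}$ ($g{\left(F \right)} = \frac{F - 16}{8} = \frac{-16 + F}{8} = -2 + \frac{F}{8}$)
$\sqrt{82 + 31} - g{\left(-14 \right)} = \sqrt{82 + 31} - \left(-2 + \frac{1}{8} \left(-14\right)\right) = \sqrt{113} - \left(-2 - \frac{7}{4}\right) = \sqrt{113} - - \frac{15}{4} = \sqrt{113} + \frac{15}{4} = \frac{15}{4} + \sqrt{113}$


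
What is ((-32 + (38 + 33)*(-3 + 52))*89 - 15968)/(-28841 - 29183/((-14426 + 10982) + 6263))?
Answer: -819807485/81331962 ≈ -10.080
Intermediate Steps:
((-32 + (38 + 33)*(-3 + 52))*89 - 15968)/(-28841 - 29183/((-14426 + 10982) + 6263)) = ((-32 + 71*49)*89 - 15968)/(-28841 - 29183/(-3444 + 6263)) = ((-32 + 3479)*89 - 15968)/(-28841 - 29183/2819) = (3447*89 - 15968)/(-28841 - 29183*1/2819) = (306783 - 15968)/(-28841 - 29183/2819) = 290815/(-81331962/2819) = 290815*(-2819/81331962) = -819807485/81331962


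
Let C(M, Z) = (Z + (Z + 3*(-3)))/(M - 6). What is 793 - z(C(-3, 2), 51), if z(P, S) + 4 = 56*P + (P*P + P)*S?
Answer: 19489/27 ≈ 721.81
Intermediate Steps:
C(M, Z) = (-9 + 2*Z)/(-6 + M) (C(M, Z) = (Z + (Z - 9))/(-6 + M) = (Z + (-9 + Z))/(-6 + M) = (-9 + 2*Z)/(-6 + M))
z(P, S) = -4 + 56*P + S*(P + P²) (z(P, S) = -4 + (56*P + (P*P + P)*S) = -4 + (56*P + (P² + P)*S) = -4 + (56*P + (P + P²)*S) = -4 + (56*P + S*(P + P²)) = -4 + 56*P + S*(P + P²))
793 - z(C(-3, 2), 51) = 793 - (-4 + 56*((-9 + 2*2)/(-6 - 3)) + ((-9 + 2*2)/(-6 - 3))*51 + 51*((-9 + 2*2)/(-6 - 3))²) = 793 - (-4 + 56*((-9 + 4)/(-9)) + ((-9 + 4)/(-9))*51 + 51*((-9 + 4)/(-9))²) = 793 - (-4 + 56*(-⅑*(-5)) - ⅑*(-5)*51 + 51*(-⅑*(-5))²) = 793 - (-4 + 56*(5/9) + (5/9)*51 + 51*(5/9)²) = 793 - (-4 + 280/9 + 85/3 + 51*(25/81)) = 793 - (-4 + 280/9 + 85/3 + 425/27) = 793 - 1*1922/27 = 793 - 1922/27 = 19489/27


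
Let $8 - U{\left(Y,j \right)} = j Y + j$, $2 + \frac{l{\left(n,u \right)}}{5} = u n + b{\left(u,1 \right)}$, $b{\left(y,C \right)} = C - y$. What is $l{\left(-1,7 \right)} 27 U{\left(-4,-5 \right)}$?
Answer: $14175$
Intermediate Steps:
$l{\left(n,u \right)} = -5 - 5 u + 5 n u$ ($l{\left(n,u \right)} = -10 + 5 \left(u n - \left(-1 + u\right)\right) = -10 + 5 \left(n u - \left(-1 + u\right)\right) = -10 + 5 \left(1 - u + n u\right) = -10 + \left(5 - 5 u + 5 n u\right) = -5 - 5 u + 5 n u$)
$U{\left(Y,j \right)} = 8 - j - Y j$ ($U{\left(Y,j \right)} = 8 - \left(j Y + j\right) = 8 - \left(Y j + j\right) = 8 - \left(j + Y j\right) = 8 - j - Y j$)
$l{\left(-1,7 \right)} 27 U{\left(-4,-5 \right)} = \left(-5 - 35 + 5 \left(-1\right) 7\right) 27 \left(8 - -5 - \left(-4\right) \left(-5\right)\right) = \left(-5 - 35 - 35\right) 27 \left(8 + 5 - 20\right) = \left(-75\right) 27 \left(-7\right) = \left(-2025\right) \left(-7\right) = 14175$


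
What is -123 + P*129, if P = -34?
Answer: -4509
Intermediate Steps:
-123 + P*129 = -123 - 34*129 = -123 - 4386 = -4509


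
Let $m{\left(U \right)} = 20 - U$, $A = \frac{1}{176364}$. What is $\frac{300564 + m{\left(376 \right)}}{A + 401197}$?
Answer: $\frac{52945883712}{70756707709} \approx 0.74828$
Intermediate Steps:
$A = \frac{1}{176364} \approx 5.6701 \cdot 10^{-6}$
$\frac{300564 + m{\left(376 \right)}}{A + 401197} = \frac{300564 + \left(20 - 376\right)}{\frac{1}{176364} + 401197} = \frac{300564 + \left(20 - 376\right)}{\frac{70756707709}{176364}} = \left(300564 - 356\right) \frac{176364}{70756707709} = 300208 \cdot \frac{176364}{70756707709} = \frac{52945883712}{70756707709}$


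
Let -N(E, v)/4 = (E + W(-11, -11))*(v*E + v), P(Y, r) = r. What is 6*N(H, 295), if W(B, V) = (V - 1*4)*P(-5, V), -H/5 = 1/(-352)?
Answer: -18351665325/15488 ≈ -1.1849e+6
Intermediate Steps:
H = 5/352 (H = -5/(-352) = -5*(-1/352) = 5/352 ≈ 0.014205)
W(B, V) = V*(-4 + V) (W(B, V) = (V - 1*4)*V = (V - 4)*V = (-4 + V)*V = V*(-4 + V))
N(E, v) = -4*(165 + E)*(v + E*v) (N(E, v) = -4*(E - 11*(-4 - 11))*(v*E + v) = -4*(E - 11*(-15))*(E*v + v) = -4*(E + 165)*(v + E*v) = -4*(165 + E)*(v + E*v))
6*N(H, 295) = 6*(-4*295*(165 + (5/352)² + 166*(5/352))) = 6*(-4*295*(165 + 25/123904 + 415/176)) = 6*(-4*295*20736345/123904) = 6*(-6117221775/30976) = -18351665325/15488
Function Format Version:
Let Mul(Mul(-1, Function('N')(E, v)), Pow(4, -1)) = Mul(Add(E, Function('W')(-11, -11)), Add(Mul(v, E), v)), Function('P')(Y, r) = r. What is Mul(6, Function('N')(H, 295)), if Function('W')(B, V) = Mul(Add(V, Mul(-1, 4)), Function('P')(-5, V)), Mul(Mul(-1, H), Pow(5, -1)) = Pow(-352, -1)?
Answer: Rational(-18351665325, 15488) ≈ -1.1849e+6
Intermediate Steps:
H = Rational(5, 352) (H = Mul(-5, Pow(-352, -1)) = Mul(-5, Rational(-1, 352)) = Rational(5, 352) ≈ 0.014205)
Function('W')(B, V) = Mul(V, Add(-4, V)) (Function('W')(B, V) = Mul(Add(V, Mul(-1, 4)), V) = Mul(Add(V, -4), V) = Mul(Add(-4, V), V) = Mul(V, Add(-4, V)))
Function('N')(E, v) = Mul(-4, Add(165, E), Add(v, Mul(E, v))) (Function('N')(E, v) = Mul(-4, Mul(Add(E, Mul(-11, Add(-4, -11))), Add(Mul(v, E), v))) = Mul(-4, Mul(Add(E, Mul(-11, -15)), Add(Mul(E, v), v))) = Mul(-4, Mul(Add(E, 165), Add(v, Mul(E, v)))) = Mul(-4, Mul(Add(165, E), Add(v, Mul(E, v)))) = Mul(-4, Add(165, E), Add(v, Mul(E, v))))
Mul(6, Function('N')(H, 295)) = Mul(6, Mul(-4, 295, Add(165, Pow(Rational(5, 352), 2), Mul(166, Rational(5, 352))))) = Mul(6, Mul(-4, 295, Add(165, Rational(25, 123904), Rational(415, 176)))) = Mul(6, Mul(-4, 295, Rational(20736345, 123904))) = Mul(6, Rational(-6117221775, 30976)) = Rational(-18351665325, 15488)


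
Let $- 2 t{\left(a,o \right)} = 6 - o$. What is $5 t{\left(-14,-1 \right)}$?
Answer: $- \frac{35}{2} \approx -17.5$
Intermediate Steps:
$t{\left(a,o \right)} = -3 + \frac{o}{2}$ ($t{\left(a,o \right)} = - \frac{6 - o}{2} = -3 + \frac{o}{2}$)
$5 t{\left(-14,-1 \right)} = 5 \left(-3 + \frac{1}{2} \left(-1\right)\right) = 5 \left(-3 - \frac{1}{2}\right) = 5 \left(- \frac{7}{2}\right) = - \frac{35}{2}$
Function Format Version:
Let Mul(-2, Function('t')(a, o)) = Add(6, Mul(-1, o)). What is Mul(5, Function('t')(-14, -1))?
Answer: Rational(-35, 2) ≈ -17.500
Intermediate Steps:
Function('t')(a, o) = Add(-3, Mul(Rational(1, 2), o)) (Function('t')(a, o) = Mul(Rational(-1, 2), Add(6, Mul(-1, o))) = Add(-3, Mul(Rational(1, 2), o)))
Mul(5, Function('t')(-14, -1)) = Mul(5, Add(-3, Mul(Rational(1, 2), -1))) = Mul(5, Add(-3, Rational(-1, 2))) = Mul(5, Rational(-7, 2)) = Rational(-35, 2)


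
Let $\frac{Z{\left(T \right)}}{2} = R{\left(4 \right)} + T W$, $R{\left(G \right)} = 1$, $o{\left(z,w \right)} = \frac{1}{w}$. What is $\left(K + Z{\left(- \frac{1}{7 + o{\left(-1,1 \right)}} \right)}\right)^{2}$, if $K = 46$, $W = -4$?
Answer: $2401$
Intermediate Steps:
$Z{\left(T \right)} = 2 - 8 T$ ($Z{\left(T \right)} = 2 \left(1 + T \left(-4\right)\right) = 2 \left(1 - 4 T\right) = 2 - 8 T$)
$\left(K + Z{\left(- \frac{1}{7 + o{\left(-1,1 \right)}} \right)}\right)^{2} = \left(46 + \left(2 - 8 \left(- \frac{1}{7 + 1^{-1}}\right)\right)\right)^{2} = \left(46 + \left(2 - 8 \left(- \frac{1}{7 + 1}\right)\right)\right)^{2} = \left(46 + \left(2 - 8 \left(- \frac{1}{8}\right)\right)\right)^{2} = \left(46 + \left(2 - 8 \left(\left(-1\right) \frac{1}{8}\right)\right)\right)^{2} = \left(46 + \left(2 - -1\right)\right)^{2} = \left(46 + \left(2 + 1\right)\right)^{2} = \left(46 + 3\right)^{2} = 49^{2} = 2401$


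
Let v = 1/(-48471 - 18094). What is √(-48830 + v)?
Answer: I*√216360809223315/66565 ≈ 220.98*I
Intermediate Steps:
v = -1/66565 (v = 1/(-66565) = -1/66565 ≈ -1.5023e-5)
√(-48830 + v) = √(-48830 - 1/66565) = √(-3250368951/66565) = I*√216360809223315/66565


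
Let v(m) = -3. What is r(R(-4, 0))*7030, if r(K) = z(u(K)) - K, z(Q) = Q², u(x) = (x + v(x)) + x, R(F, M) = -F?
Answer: 147630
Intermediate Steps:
u(x) = -3 + 2*x (u(x) = (x - 3) + x = (-3 + x) + x = -3 + 2*x)
r(K) = (-3 + 2*K)² - K
r(R(-4, 0))*7030 = ((-3 + 2*(-1*(-4)))² - (-1)*(-4))*7030 = ((-3 + 2*4)² - 1*4)*7030 = ((-3 + 8)² - 4)*7030 = (5² - 4)*7030 = (25 - 4)*7030 = 21*7030 = 147630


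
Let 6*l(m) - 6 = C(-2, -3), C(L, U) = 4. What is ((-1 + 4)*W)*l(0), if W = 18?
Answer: 90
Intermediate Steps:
l(m) = 5/3 (l(m) = 1 + (1/6)*4 = 1 + 2/3 = 5/3)
((-1 + 4)*W)*l(0) = ((-1 + 4)*18)*(5/3) = (3*18)*(5/3) = 54*(5/3) = 90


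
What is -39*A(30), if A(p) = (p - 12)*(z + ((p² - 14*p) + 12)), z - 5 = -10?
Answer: -341874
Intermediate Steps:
z = -5 (z = 5 - 10 = -5)
A(p) = (-12 + p)*(7 + p² - 14*p) (A(p) = (p - 12)*(-5 + ((p² - 14*p) + 12)) = (-12 + p)*(-5 + (12 + p² - 14*p)) = (-12 + p)*(7 + p² - 14*p))
-39*A(30) = -39*(-84 + 30³ - 26*30² + 175*30) = -39*(-84 + 27000 - 26*900 + 5250) = -39*(-84 + 27000 - 23400 + 5250) = -39*8766 = -341874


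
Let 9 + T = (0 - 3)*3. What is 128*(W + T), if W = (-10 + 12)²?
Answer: -1792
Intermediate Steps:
T = -18 (T = -9 + (0 - 3)*3 = -9 - 3*3 = -9 - 9 = -18)
W = 4 (W = 2² = 4)
128*(W + T) = 128*(4 - 18) = 128*(-14) = -1792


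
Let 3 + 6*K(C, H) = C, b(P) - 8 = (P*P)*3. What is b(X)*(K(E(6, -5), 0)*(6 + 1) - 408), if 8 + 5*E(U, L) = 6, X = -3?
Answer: -86513/6 ≈ -14419.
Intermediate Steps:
E(U, L) = -⅖ (E(U, L) = -8/5 + (⅕)*6 = -8/5 + 6/5 = -⅖)
b(P) = 8 + 3*P² (b(P) = 8 + (P*P)*3 = 8 + P²*3 = 8 + 3*P²)
K(C, H) = -½ + C/6
b(X)*(K(E(6, -5), 0)*(6 + 1) - 408) = (8 + 3*(-3)²)*((-½ + (⅙)*(-⅖))*(6 + 1) - 408) = (8 + 3*9)*((-½ - 1/15)*7 - 408) = (8 + 27)*(-17/30*7 - 408) = 35*(-119/30 - 408) = 35*(-12359/30) = -86513/6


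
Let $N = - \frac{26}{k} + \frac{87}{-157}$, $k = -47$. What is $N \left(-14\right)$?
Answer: $\frac{98}{7379} \approx 0.013281$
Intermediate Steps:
$N = - \frac{7}{7379}$ ($N = - \frac{26}{-47} + \frac{87}{-157} = \left(-26\right) \left(- \frac{1}{47}\right) + 87 \left(- \frac{1}{157}\right) = \frac{26}{47} - \frac{87}{157} = - \frac{7}{7379} \approx -0.00094864$)
$N \left(-14\right) = \left(- \frac{7}{7379}\right) \left(-14\right) = \frac{98}{7379}$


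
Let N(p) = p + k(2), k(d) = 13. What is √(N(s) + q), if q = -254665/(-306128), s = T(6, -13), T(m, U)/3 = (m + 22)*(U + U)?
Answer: I*√12534891/76 ≈ 46.585*I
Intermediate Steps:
T(m, U) = 6*U*(22 + m) (T(m, U) = 3*((m + 22)*(U + U)) = 3*((22 + m)*(2*U)) = 3*(2*U*(22 + m)) = 6*U*(22 + m))
s = -2184 (s = 6*(-13)*(22 + 6) = 6*(-13)*28 = -2184)
q = 4805/5776 (q = -254665*(-1/306128) = 4805/5776 ≈ 0.83189)
N(p) = 13 + p (N(p) = p + 13 = 13 + p)
√(N(s) + q) = √((13 - 2184) + 4805/5776) = √(-2171 + 4805/5776) = √(-12534891/5776) = I*√12534891/76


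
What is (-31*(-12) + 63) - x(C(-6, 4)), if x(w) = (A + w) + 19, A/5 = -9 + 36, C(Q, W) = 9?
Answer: 272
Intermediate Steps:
A = 135 (A = 5*(-9 + 36) = 5*27 = 135)
x(w) = 154 + w (x(w) = (135 + w) + 19 = 154 + w)
(-31*(-12) + 63) - x(C(-6, 4)) = (-31*(-12) + 63) - (154 + 9) = (372 + 63) - 1*163 = 435 - 163 = 272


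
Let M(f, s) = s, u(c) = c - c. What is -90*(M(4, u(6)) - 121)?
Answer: 10890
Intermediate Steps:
u(c) = 0
-90*(M(4, u(6)) - 121) = -90*(0 - 121) = -90*(-121) = 10890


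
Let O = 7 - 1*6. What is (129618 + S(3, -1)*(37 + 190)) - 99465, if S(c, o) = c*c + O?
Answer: 32423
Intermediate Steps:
O = 1 (O = 7 - 6 = 1)
S(c, o) = 1 + c**2 (S(c, o) = c*c + 1 = c**2 + 1 = 1 + c**2)
(129618 + S(3, -1)*(37 + 190)) - 99465 = (129618 + (1 + 3**2)*(37 + 190)) - 99465 = (129618 + (1 + 9)*227) - 99465 = (129618 + 10*227) - 99465 = (129618 + 2270) - 99465 = 131888 - 99465 = 32423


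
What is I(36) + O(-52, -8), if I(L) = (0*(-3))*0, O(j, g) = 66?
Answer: 66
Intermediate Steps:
I(L) = 0 (I(L) = 0*0 = 0)
I(36) + O(-52, -8) = 0 + 66 = 66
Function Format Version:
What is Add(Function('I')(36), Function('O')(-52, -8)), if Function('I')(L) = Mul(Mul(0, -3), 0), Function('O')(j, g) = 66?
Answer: 66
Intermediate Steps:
Function('I')(L) = 0 (Function('I')(L) = Mul(0, 0) = 0)
Add(Function('I')(36), Function('O')(-52, -8)) = Add(0, 66) = 66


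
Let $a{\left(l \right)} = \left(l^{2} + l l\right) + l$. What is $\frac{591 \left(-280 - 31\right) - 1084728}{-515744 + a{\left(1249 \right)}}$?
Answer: $- \frac{1268529}{2605507} \approx -0.48686$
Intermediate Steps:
$a{\left(l \right)} = l + 2 l^{2}$ ($a{\left(l \right)} = \left(l^{2} + l^{2}\right) + l = 2 l^{2} + l = l + 2 l^{2}$)
$\frac{591 \left(-280 - 31\right) - 1084728}{-515744 + a{\left(1249 \right)}} = \frac{591 \left(-280 - 31\right) - 1084728}{-515744 + 1249 \left(1 + 2 \cdot 1249\right)} = \frac{591 \left(-311\right) - 1084728}{-515744 + 1249 \left(1 + 2498\right)} = \frac{-183801 - 1084728}{-515744 + 1249 \cdot 2499} = - \frac{1268529}{-515744 + 3121251} = - \frac{1268529}{2605507}$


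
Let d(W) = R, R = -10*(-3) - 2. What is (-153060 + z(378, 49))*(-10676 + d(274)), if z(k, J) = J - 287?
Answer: 1632317104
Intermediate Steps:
z(k, J) = -287 + J
R = 28 (R = 30 - 2 = 28)
d(W) = 28
(-153060 + z(378, 49))*(-10676 + d(274)) = (-153060 + (-287 + 49))*(-10676 + 28) = (-153060 - 238)*(-10648) = -153298*(-10648) = 1632317104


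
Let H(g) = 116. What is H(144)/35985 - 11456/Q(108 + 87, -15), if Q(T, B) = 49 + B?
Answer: -206120108/611745 ≈ -336.94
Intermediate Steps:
H(144)/35985 - 11456/Q(108 + 87, -15) = 116/35985 - 11456/(49 - 15) = 116*(1/35985) - 11456/34 = 116/35985 - 11456*1/34 = 116/35985 - 5728/17 = -206120108/611745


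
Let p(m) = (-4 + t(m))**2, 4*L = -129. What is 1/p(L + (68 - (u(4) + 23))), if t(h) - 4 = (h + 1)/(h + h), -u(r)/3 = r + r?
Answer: 86436/22801 ≈ 3.7909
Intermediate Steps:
u(r) = -6*r (u(r) = -3*(r + r) = -6*r)
L = -129/4 (L = (1/4)*(-129) = -129/4 ≈ -32.250)
t(h) = 4 + (1 + h)/(2*h) (t(h) = 4 + (h + 1)/(h + h) = 4 + (1 + h)/((2*h)) = 4 + (1 + h)*(1/(2*h)) = 4 + (1 + h)/(2*h))
p(m) = (-4 + (1 + 9*m)/(2*m))**2
1/p(L + (68 - (u(4) + 23))) = 1/((1 + (-129/4 + (68 - (-6*4 + 23))))**2/(4*(-129/4 + (68 - (-6*4 + 23)))**2)) = 1/((1 + (-129/4 + (68 - (-24 + 23))))**2/(4*(-129/4 + (68 - (-24 + 23)))**2)) = 1/((1 + (-129/4 + (68 - 1*(-1))))**2/(4*(-129/4 + (68 - 1*(-1)))**2)) = 1/((1 + (-129/4 + (68 + 1)))**2/(4*(-129/4 + (68 + 1))**2)) = 1/((1 + (-129/4 + 69))**2/(4*(-129/4 + 69)**2)) = 1/((1 + 147/4)**2/(4*(147/4)**2)) = 1/((1/4)*(16/21609)*(151/4)**2) = 1/((1/4)*(16/21609)*(22801/16)) = 1/(22801/86436) = 86436/22801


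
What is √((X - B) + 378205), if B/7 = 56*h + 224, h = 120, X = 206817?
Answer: √536414 ≈ 732.40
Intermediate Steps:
B = 48608 (B = 7*(56*120 + 224) = 7*(6720 + 224) = 7*6944 = 48608)
√((X - B) + 378205) = √((206817 - 1*48608) + 378205) = √((206817 - 48608) + 378205) = √(158209 + 378205) = √536414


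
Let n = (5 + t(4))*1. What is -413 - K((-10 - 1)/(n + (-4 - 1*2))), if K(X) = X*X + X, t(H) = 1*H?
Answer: -3805/9 ≈ -422.78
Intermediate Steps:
t(H) = H
n = 9 (n = (5 + 4)*1 = 9*1 = 9)
K(X) = X + X² (K(X) = X² + X = X + X²)
-413 - K((-10 - 1)/(n + (-4 - 1*2))) = -413 - (-10 - 1)/(9 + (-4 - 1*2))*(1 + (-10 - 1)/(9 + (-4 - 1*2))) = -413 - (-11/(9 + (-4 - 2)))*(1 - 11/(9 + (-4 - 2))) = -413 - (-11/(9 - 6))*(1 - 11/(9 - 6)) = -413 - (-11/3)*(1 - 11/3) = -413 - (-11*⅓)*(1 - 11*⅓) = -413 - (-11)*(1 - 11/3)/3 = -413 - (-11)*(-8)/(3*3) = -413 - 1*88/9 = -413 - 88/9 = -3805/9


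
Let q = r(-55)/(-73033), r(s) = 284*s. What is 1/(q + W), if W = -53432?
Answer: -73033/3902283636 ≈ -1.8715e-5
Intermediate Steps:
q = 15620/73033 (q = (284*(-55))/(-73033) = -15620*(-1/73033) = 15620/73033 ≈ 0.21388)
1/(q + W) = 1/(15620/73033 - 53432) = 1/(-3902283636/73033) = -73033/3902283636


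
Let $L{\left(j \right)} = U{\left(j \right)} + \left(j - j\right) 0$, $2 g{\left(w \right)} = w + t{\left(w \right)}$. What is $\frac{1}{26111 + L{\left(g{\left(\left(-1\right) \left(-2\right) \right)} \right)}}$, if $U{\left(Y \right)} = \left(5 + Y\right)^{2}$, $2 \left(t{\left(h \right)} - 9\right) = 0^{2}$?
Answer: $\frac{4}{104885} \approx 3.8137 \cdot 10^{-5}$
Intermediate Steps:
$t{\left(h \right)} = 9$ ($t{\left(h \right)} = 9 + \frac{0^{2}}{2} = 9 + \frac{1}{2} \cdot 0 = 9 + 0 = 9$)
$g{\left(w \right)} = \frac{9}{2} + \frac{w}{2}$ ($g{\left(w \right)} = \frac{w + 9}{2} = \frac{9 + w}{2} = \frac{9}{2} + \frac{w}{2}$)
$L{\left(j \right)} = \left(5 + j\right)^{2}$ ($L{\left(j \right)} = \left(5 + j\right)^{2} + \left(j - j\right) 0 = \left(5 + j\right)^{2} + 0 \cdot 0 = \left(5 + j\right)^{2} + 0 = \left(5 + j\right)^{2}$)
$\frac{1}{26111 + L{\left(g{\left(\left(-1\right) \left(-2\right) \right)} \right)}} = \frac{1}{26111 + \left(5 + \left(\frac{9}{2} + \frac{\left(-1\right) \left(-2\right)}{2}\right)\right)^{2}} = \frac{1}{26111 + \left(5 + \left(\frac{9}{2} + \frac{1}{2} \cdot 2\right)\right)^{2}} = \frac{1}{26111 + \left(5 + \left(\frac{9}{2} + 1\right)\right)^{2}} = \frac{1}{26111 + \left(5 + \frac{11}{2}\right)^{2}} = \frac{1}{26111 + \left(\frac{21}{2}\right)^{2}} = \frac{1}{26111 + \frac{441}{4}} = \frac{1}{\frac{104885}{4}} = \frac{4}{104885}$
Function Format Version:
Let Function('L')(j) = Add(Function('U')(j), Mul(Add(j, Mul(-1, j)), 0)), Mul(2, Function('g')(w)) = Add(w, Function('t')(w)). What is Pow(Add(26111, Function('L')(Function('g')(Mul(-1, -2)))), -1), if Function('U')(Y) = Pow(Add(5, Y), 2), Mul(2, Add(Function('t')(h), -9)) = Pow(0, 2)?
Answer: Rational(4, 104885) ≈ 3.8137e-5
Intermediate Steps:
Function('t')(h) = 9 (Function('t')(h) = Add(9, Mul(Rational(1, 2), Pow(0, 2))) = Add(9, Mul(Rational(1, 2), 0)) = Add(9, 0) = 9)
Function('g')(w) = Add(Rational(9, 2), Mul(Rational(1, 2), w)) (Function('g')(w) = Mul(Rational(1, 2), Add(w, 9)) = Mul(Rational(1, 2), Add(9, w)) = Add(Rational(9, 2), Mul(Rational(1, 2), w)))
Function('L')(j) = Pow(Add(5, j), 2) (Function('L')(j) = Add(Pow(Add(5, j), 2), Mul(Add(j, Mul(-1, j)), 0)) = Add(Pow(Add(5, j), 2), Mul(0, 0)) = Add(Pow(Add(5, j), 2), 0) = Pow(Add(5, j), 2))
Pow(Add(26111, Function('L')(Function('g')(Mul(-1, -2)))), -1) = Pow(Add(26111, Pow(Add(5, Add(Rational(9, 2), Mul(Rational(1, 2), Mul(-1, -2)))), 2)), -1) = Pow(Add(26111, Pow(Add(5, Add(Rational(9, 2), Mul(Rational(1, 2), 2))), 2)), -1) = Pow(Add(26111, Pow(Add(5, Add(Rational(9, 2), 1)), 2)), -1) = Pow(Add(26111, Pow(Add(5, Rational(11, 2)), 2)), -1) = Pow(Add(26111, Pow(Rational(21, 2), 2)), -1) = Pow(Add(26111, Rational(441, 4)), -1) = Pow(Rational(104885, 4), -1) = Rational(4, 104885)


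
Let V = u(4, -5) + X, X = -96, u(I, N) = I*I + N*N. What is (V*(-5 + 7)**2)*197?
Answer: -43340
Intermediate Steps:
u(I, N) = I**2 + N**2
V = -55 (V = (4**2 + (-5)**2) - 96 = (16 + 25) - 96 = 41 - 96 = -55)
(V*(-5 + 7)**2)*197 = -55*(-5 + 7)**2*197 = -55*2**2*197 = -55*4*197 = -220*197 = -43340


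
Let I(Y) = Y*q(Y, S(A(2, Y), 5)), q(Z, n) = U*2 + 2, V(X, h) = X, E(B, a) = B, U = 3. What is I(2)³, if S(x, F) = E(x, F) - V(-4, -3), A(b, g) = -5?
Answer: 4096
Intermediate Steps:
S(x, F) = 4 + x (S(x, F) = x - 1*(-4) = x + 4 = 4 + x)
q(Z, n) = 8 (q(Z, n) = 3*2 + 2 = 6 + 2 = 8)
I(Y) = 8*Y (I(Y) = Y*8 = 8*Y)
I(2)³ = (8*2)³ = 16³ = 4096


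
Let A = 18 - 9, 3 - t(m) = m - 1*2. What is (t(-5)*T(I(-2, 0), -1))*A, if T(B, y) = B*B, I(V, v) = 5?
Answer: 2250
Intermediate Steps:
T(B, y) = B²
t(m) = 5 - m (t(m) = 3 - (m - 1*2) = 3 - (m - 2) = 3 - (-2 + m) = 3 + (2 - m) = 5 - m)
A = 9
(t(-5)*T(I(-2, 0), -1))*A = ((5 - 1*(-5))*5²)*9 = ((5 + 5)*25)*9 = (10*25)*9 = 250*9 = 2250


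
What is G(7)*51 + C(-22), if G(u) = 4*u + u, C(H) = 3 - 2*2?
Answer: 1784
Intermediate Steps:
C(H) = -1 (C(H) = 3 - 4 = -1)
G(u) = 5*u
G(7)*51 + C(-22) = (5*7)*51 - 1 = 35*51 - 1 = 1785 - 1 = 1784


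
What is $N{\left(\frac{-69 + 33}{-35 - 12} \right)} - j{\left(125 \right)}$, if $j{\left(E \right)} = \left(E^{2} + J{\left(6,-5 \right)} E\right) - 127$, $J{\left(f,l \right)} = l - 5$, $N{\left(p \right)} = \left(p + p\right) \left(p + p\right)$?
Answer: $- \frac{31468648}{2209} \approx -14246.0$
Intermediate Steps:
$N{\left(p \right)} = 4 p^{2}$ ($N{\left(p \right)} = 2 p 2 p = 4 p^{2}$)
$J{\left(f,l \right)} = -5 + l$
$j{\left(E \right)} = -127 + E^{2} - 10 E$ ($j{\left(E \right)} = \left(E^{2} + \left(-5 - 5\right) E\right) - 127 = \left(E^{2} - 10 E\right) - 127 = -127 + E^{2} - 10 E$)
$N{\left(\frac{-69 + 33}{-35 - 12} \right)} - j{\left(125 \right)} = 4 \left(\frac{-69 + 33}{-35 - 12}\right)^{2} - \left(-127 + 125^{2} - 1250\right) = 4 \left(- \frac{36}{-47}\right)^{2} - \left(-127 + 15625 - 1250\right) = 4 \left(\left(-36\right) \left(- \frac{1}{47}\right)\right)^{2} - 14248 = 4 \left(\frac{36}{47}\right)^{2} - 14248 = 4 \cdot \frac{1296}{2209} - 14248 = \frac{5184}{2209} - 14248 = - \frac{31468648}{2209}$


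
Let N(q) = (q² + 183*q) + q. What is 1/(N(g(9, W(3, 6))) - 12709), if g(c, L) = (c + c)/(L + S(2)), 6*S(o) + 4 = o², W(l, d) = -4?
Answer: -4/54067 ≈ -7.3982e-5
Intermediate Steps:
S(o) = -⅔ + o²/6
g(c, L) = 2*c/L (g(c, L) = (c + c)/(L + (-⅔ + (⅙)*2²)) = (2*c)/(L + (-⅔ + (⅙)*4)) = (2*c)/(L + (-⅔ + ⅔)) = (2*c)/(L + 0) = (2*c)/L = 2*c/L)
N(q) = q² + 184*q
1/(N(g(9, W(3, 6))) - 12709) = 1/((2*9/(-4))*(184 + 2*9/(-4)) - 12709) = 1/((2*9*(-¼))*(184 + 2*9*(-¼)) - 12709) = 1/(-9*(184 - 9/2)/2 - 12709) = 1/(-9/2*359/2 - 12709) = 1/(-3231/4 - 12709) = 1/(-54067/4) = -4/54067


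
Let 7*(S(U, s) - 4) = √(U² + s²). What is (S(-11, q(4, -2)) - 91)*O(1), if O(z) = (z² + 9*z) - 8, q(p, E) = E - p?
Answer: -174 + 2*√157/7 ≈ -170.42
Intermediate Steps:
O(z) = -8 + z² + 9*z
S(U, s) = 4 + √(U² + s²)/7
(S(-11, q(4, -2)) - 91)*O(1) = ((4 + √((-11)² + (-2 - 1*4)²)/7) - 91)*(-8 + 1² + 9*1) = ((4 + √(121 + (-2 - 4)²)/7) - 91)*(-8 + 1 + 9) = ((4 + √(121 + (-6)²)/7) - 91)*2 = ((4 + √(121 + 36)/7) - 91)*2 = ((4 + √157/7) - 91)*2 = (-87 + √157/7)*2 = -174 + 2*√157/7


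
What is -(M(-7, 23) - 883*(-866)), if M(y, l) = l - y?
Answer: -764708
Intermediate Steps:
-(M(-7, 23) - 883*(-866)) = -((23 - 1*(-7)) - 883*(-866)) = -((23 + 7) + 764678) = -(30 + 764678) = -1*764708 = -764708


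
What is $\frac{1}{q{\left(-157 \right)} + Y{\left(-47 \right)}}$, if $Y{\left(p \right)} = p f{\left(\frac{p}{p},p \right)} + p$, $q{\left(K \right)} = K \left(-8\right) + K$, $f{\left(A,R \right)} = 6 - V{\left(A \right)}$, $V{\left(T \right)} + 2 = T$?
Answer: $\frac{1}{723} \approx 0.0013831$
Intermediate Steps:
$V{\left(T \right)} = -2 + T$
$f{\left(A,R \right)} = 8 - A$ ($f{\left(A,R \right)} = 6 - \left(-2 + A\right) = 8 - A$)
$q{\left(K \right)} = - 7 K$ ($q{\left(K \right)} = - 8 K + K = - 7 K$)
$Y{\left(p \right)} = 8 p$ ($Y{\left(p \right)} = p \left(8 - \frac{p}{p}\right) + p = p \left(8 - 1\right) + p = p 7 + p = 7 p + p = 8 p$)
$\frac{1}{q{\left(-157 \right)} + Y{\left(-47 \right)}} = \frac{1}{\left(-7\right) \left(-157\right) + 8 \left(-47\right)} = \frac{1}{1099 - 376} = \frac{1}{723}$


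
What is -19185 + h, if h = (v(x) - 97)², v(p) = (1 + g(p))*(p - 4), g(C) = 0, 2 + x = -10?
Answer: -6416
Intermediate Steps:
x = -12 (x = -2 - 10 = -12)
v(p) = -4 + p (v(p) = (1 + 0)*(p - 4) = 1*(-4 + p) = -4 + p)
h = 12769 (h = ((-4 - 12) - 97)² = (-16 - 97)² = (-113)² = 12769)
-19185 + h = -19185 + 12769 = -6416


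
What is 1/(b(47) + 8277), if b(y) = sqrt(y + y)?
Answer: 8277/68508635 - sqrt(94)/68508635 ≈ 0.00012068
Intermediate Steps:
b(y) = sqrt(2)*sqrt(y) (b(y) = sqrt(2*y) = sqrt(2)*sqrt(y))
1/(b(47) + 8277) = 1/(sqrt(2)*sqrt(47) + 8277) = 1/(sqrt(94) + 8277) = 1/(8277 + sqrt(94))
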